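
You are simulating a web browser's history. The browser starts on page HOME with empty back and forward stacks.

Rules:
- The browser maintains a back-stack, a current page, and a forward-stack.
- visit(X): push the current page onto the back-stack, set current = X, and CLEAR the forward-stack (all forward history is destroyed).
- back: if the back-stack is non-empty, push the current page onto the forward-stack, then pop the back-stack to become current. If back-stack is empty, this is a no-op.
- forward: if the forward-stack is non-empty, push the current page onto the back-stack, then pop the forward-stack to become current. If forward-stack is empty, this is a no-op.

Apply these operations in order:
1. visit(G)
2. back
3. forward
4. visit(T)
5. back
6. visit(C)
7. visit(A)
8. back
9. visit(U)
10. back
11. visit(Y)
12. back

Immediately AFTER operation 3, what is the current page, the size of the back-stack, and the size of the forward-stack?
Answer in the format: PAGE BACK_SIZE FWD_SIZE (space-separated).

After 1 (visit(G)): cur=G back=1 fwd=0
After 2 (back): cur=HOME back=0 fwd=1
After 3 (forward): cur=G back=1 fwd=0

G 1 0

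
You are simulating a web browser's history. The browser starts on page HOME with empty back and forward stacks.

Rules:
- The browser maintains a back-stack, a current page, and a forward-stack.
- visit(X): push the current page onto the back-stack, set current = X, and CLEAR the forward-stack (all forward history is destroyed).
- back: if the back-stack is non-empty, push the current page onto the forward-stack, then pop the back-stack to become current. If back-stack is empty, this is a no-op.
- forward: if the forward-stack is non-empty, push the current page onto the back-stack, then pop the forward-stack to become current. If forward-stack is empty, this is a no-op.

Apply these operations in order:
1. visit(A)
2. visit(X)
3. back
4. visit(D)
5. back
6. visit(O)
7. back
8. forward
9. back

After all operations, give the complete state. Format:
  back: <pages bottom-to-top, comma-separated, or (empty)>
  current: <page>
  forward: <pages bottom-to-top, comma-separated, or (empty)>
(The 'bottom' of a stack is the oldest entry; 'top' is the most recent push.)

Answer: back: HOME
current: A
forward: O

Derivation:
After 1 (visit(A)): cur=A back=1 fwd=0
After 2 (visit(X)): cur=X back=2 fwd=0
After 3 (back): cur=A back=1 fwd=1
After 4 (visit(D)): cur=D back=2 fwd=0
After 5 (back): cur=A back=1 fwd=1
After 6 (visit(O)): cur=O back=2 fwd=0
After 7 (back): cur=A back=1 fwd=1
After 8 (forward): cur=O back=2 fwd=0
After 9 (back): cur=A back=1 fwd=1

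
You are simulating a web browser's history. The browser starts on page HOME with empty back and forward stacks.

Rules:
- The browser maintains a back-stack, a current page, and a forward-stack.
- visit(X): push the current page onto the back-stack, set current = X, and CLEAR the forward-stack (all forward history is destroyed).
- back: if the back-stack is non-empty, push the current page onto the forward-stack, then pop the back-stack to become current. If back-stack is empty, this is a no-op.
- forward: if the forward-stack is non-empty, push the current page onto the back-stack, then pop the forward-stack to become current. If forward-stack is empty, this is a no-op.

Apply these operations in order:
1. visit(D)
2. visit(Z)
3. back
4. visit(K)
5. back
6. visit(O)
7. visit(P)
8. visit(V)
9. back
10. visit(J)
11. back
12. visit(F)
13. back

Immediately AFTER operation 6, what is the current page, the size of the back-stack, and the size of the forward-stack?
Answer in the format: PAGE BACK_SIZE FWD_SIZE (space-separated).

After 1 (visit(D)): cur=D back=1 fwd=0
After 2 (visit(Z)): cur=Z back=2 fwd=0
After 3 (back): cur=D back=1 fwd=1
After 4 (visit(K)): cur=K back=2 fwd=0
After 5 (back): cur=D back=1 fwd=1
After 6 (visit(O)): cur=O back=2 fwd=0

O 2 0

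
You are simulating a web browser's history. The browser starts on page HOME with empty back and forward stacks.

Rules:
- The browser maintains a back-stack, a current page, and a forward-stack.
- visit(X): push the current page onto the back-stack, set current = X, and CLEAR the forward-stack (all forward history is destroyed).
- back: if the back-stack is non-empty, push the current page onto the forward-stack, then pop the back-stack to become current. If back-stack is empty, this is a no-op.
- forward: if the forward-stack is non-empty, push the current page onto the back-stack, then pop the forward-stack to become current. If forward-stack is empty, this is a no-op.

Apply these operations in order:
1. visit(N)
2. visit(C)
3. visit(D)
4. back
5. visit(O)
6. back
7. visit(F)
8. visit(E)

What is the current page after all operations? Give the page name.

After 1 (visit(N)): cur=N back=1 fwd=0
After 2 (visit(C)): cur=C back=2 fwd=0
After 3 (visit(D)): cur=D back=3 fwd=0
After 4 (back): cur=C back=2 fwd=1
After 5 (visit(O)): cur=O back=3 fwd=0
After 6 (back): cur=C back=2 fwd=1
After 7 (visit(F)): cur=F back=3 fwd=0
After 8 (visit(E)): cur=E back=4 fwd=0

Answer: E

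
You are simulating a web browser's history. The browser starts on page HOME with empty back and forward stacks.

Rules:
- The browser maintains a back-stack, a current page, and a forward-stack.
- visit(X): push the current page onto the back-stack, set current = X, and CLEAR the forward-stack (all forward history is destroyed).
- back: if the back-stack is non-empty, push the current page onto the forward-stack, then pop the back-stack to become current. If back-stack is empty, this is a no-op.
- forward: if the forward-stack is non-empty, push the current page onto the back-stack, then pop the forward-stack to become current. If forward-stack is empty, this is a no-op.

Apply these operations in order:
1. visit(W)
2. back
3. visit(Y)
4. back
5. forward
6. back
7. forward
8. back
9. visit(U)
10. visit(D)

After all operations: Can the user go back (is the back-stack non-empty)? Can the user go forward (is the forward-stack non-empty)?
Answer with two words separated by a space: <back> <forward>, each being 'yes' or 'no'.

After 1 (visit(W)): cur=W back=1 fwd=0
After 2 (back): cur=HOME back=0 fwd=1
After 3 (visit(Y)): cur=Y back=1 fwd=0
After 4 (back): cur=HOME back=0 fwd=1
After 5 (forward): cur=Y back=1 fwd=0
After 6 (back): cur=HOME back=0 fwd=1
After 7 (forward): cur=Y back=1 fwd=0
After 8 (back): cur=HOME back=0 fwd=1
After 9 (visit(U)): cur=U back=1 fwd=0
After 10 (visit(D)): cur=D back=2 fwd=0

Answer: yes no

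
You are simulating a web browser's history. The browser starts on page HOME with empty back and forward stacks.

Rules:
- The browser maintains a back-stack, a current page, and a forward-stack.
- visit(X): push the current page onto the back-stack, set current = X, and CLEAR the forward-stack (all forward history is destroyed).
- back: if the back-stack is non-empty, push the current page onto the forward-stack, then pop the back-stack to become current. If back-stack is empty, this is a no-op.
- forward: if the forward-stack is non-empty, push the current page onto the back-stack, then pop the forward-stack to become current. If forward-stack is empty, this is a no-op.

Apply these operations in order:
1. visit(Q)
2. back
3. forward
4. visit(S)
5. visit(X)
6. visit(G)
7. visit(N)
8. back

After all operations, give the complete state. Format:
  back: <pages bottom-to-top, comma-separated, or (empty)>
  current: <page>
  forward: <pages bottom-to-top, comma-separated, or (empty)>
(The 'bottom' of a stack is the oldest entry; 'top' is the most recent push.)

After 1 (visit(Q)): cur=Q back=1 fwd=0
After 2 (back): cur=HOME back=0 fwd=1
After 3 (forward): cur=Q back=1 fwd=0
After 4 (visit(S)): cur=S back=2 fwd=0
After 5 (visit(X)): cur=X back=3 fwd=0
After 6 (visit(G)): cur=G back=4 fwd=0
After 7 (visit(N)): cur=N back=5 fwd=0
After 8 (back): cur=G back=4 fwd=1

Answer: back: HOME,Q,S,X
current: G
forward: N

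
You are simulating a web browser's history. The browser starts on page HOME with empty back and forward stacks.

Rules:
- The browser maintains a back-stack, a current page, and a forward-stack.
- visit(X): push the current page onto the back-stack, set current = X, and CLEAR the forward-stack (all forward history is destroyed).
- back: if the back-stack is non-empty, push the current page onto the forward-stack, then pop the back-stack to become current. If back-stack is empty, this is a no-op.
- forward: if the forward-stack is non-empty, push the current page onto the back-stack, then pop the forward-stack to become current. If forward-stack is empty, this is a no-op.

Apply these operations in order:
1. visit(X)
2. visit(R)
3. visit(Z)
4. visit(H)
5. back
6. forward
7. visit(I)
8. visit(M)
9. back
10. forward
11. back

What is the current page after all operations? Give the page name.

After 1 (visit(X)): cur=X back=1 fwd=0
After 2 (visit(R)): cur=R back=2 fwd=0
After 3 (visit(Z)): cur=Z back=3 fwd=0
After 4 (visit(H)): cur=H back=4 fwd=0
After 5 (back): cur=Z back=3 fwd=1
After 6 (forward): cur=H back=4 fwd=0
After 7 (visit(I)): cur=I back=5 fwd=0
After 8 (visit(M)): cur=M back=6 fwd=0
After 9 (back): cur=I back=5 fwd=1
After 10 (forward): cur=M back=6 fwd=0
After 11 (back): cur=I back=5 fwd=1

Answer: I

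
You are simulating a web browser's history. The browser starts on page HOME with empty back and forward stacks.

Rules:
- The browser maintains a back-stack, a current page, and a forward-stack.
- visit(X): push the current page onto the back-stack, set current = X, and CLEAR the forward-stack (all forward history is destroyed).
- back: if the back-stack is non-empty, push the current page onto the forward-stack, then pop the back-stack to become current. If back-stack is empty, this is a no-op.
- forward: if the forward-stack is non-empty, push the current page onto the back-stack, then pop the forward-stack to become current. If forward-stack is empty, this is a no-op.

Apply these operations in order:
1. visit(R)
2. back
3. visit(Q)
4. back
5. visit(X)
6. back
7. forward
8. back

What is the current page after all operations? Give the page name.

Answer: HOME

Derivation:
After 1 (visit(R)): cur=R back=1 fwd=0
After 2 (back): cur=HOME back=0 fwd=1
After 3 (visit(Q)): cur=Q back=1 fwd=0
After 4 (back): cur=HOME back=0 fwd=1
After 5 (visit(X)): cur=X back=1 fwd=0
After 6 (back): cur=HOME back=0 fwd=1
After 7 (forward): cur=X back=1 fwd=0
After 8 (back): cur=HOME back=0 fwd=1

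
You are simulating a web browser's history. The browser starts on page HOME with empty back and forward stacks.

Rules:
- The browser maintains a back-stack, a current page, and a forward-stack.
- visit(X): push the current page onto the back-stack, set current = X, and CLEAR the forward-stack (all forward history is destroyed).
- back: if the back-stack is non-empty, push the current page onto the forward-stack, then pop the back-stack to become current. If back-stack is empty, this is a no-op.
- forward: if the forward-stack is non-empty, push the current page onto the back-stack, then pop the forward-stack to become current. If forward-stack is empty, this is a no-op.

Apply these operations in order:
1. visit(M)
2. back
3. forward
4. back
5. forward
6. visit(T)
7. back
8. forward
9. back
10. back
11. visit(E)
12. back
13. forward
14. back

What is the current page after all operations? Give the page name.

After 1 (visit(M)): cur=M back=1 fwd=0
After 2 (back): cur=HOME back=0 fwd=1
After 3 (forward): cur=M back=1 fwd=0
After 4 (back): cur=HOME back=0 fwd=1
After 5 (forward): cur=M back=1 fwd=0
After 6 (visit(T)): cur=T back=2 fwd=0
After 7 (back): cur=M back=1 fwd=1
After 8 (forward): cur=T back=2 fwd=0
After 9 (back): cur=M back=1 fwd=1
After 10 (back): cur=HOME back=0 fwd=2
After 11 (visit(E)): cur=E back=1 fwd=0
After 12 (back): cur=HOME back=0 fwd=1
After 13 (forward): cur=E back=1 fwd=0
After 14 (back): cur=HOME back=0 fwd=1

Answer: HOME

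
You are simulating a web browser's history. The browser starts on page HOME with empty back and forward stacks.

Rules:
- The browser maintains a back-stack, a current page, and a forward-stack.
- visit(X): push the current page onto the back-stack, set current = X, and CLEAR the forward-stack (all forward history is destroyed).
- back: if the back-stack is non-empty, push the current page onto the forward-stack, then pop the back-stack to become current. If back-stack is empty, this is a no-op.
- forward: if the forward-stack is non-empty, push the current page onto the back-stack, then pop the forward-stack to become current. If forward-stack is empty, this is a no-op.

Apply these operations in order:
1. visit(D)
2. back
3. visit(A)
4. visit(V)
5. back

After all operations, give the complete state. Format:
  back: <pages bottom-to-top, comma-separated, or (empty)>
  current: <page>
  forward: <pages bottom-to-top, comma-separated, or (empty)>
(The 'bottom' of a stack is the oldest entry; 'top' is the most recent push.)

Answer: back: HOME
current: A
forward: V

Derivation:
After 1 (visit(D)): cur=D back=1 fwd=0
After 2 (back): cur=HOME back=0 fwd=1
After 3 (visit(A)): cur=A back=1 fwd=0
After 4 (visit(V)): cur=V back=2 fwd=0
After 5 (back): cur=A back=1 fwd=1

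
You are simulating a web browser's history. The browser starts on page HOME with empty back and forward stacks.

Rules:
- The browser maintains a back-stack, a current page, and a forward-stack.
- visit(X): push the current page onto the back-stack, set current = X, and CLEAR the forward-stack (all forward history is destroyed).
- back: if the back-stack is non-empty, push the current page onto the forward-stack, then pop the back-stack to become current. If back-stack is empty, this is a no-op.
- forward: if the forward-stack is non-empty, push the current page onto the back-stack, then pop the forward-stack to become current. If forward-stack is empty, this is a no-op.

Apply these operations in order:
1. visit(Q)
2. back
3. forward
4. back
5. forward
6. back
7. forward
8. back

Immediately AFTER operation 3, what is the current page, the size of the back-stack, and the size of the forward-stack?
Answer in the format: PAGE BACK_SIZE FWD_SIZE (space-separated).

After 1 (visit(Q)): cur=Q back=1 fwd=0
After 2 (back): cur=HOME back=0 fwd=1
After 3 (forward): cur=Q back=1 fwd=0

Q 1 0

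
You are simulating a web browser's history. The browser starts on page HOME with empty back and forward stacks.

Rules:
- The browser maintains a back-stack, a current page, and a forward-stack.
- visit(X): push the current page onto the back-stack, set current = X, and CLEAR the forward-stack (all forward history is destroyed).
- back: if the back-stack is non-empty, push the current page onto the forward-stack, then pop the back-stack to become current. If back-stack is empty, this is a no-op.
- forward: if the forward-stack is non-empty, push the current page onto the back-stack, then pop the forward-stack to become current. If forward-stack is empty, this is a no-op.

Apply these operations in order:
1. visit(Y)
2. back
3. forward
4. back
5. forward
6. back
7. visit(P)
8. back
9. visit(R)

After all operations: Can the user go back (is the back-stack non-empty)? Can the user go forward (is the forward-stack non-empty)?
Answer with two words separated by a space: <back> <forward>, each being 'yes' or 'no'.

Answer: yes no

Derivation:
After 1 (visit(Y)): cur=Y back=1 fwd=0
After 2 (back): cur=HOME back=0 fwd=1
After 3 (forward): cur=Y back=1 fwd=0
After 4 (back): cur=HOME back=0 fwd=1
After 5 (forward): cur=Y back=1 fwd=0
After 6 (back): cur=HOME back=0 fwd=1
After 7 (visit(P)): cur=P back=1 fwd=0
After 8 (back): cur=HOME back=0 fwd=1
After 9 (visit(R)): cur=R back=1 fwd=0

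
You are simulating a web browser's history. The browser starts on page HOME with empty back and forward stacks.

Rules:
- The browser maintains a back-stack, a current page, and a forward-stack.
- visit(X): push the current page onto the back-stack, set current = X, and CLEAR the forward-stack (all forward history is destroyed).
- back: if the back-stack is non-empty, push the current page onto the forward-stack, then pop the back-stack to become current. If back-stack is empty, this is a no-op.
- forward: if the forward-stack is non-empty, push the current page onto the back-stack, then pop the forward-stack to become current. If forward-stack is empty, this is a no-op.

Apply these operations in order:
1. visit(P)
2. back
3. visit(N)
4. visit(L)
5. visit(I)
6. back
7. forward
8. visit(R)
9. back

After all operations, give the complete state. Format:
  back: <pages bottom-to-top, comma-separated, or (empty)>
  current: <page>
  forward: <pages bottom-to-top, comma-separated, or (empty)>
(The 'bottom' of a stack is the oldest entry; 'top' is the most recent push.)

Answer: back: HOME,N,L
current: I
forward: R

Derivation:
After 1 (visit(P)): cur=P back=1 fwd=0
After 2 (back): cur=HOME back=0 fwd=1
After 3 (visit(N)): cur=N back=1 fwd=0
After 4 (visit(L)): cur=L back=2 fwd=0
After 5 (visit(I)): cur=I back=3 fwd=0
After 6 (back): cur=L back=2 fwd=1
After 7 (forward): cur=I back=3 fwd=0
After 8 (visit(R)): cur=R back=4 fwd=0
After 9 (back): cur=I back=3 fwd=1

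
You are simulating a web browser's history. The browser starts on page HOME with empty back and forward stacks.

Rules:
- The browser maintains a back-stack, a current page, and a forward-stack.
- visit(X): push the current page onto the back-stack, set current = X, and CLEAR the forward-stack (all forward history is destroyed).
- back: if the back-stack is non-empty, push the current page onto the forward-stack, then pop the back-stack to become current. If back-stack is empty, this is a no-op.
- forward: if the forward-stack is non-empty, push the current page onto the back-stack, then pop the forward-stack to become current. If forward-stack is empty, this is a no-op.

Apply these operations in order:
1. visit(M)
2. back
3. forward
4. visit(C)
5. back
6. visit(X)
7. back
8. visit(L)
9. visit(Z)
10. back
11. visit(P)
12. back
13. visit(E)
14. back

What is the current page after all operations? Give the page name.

After 1 (visit(M)): cur=M back=1 fwd=0
After 2 (back): cur=HOME back=0 fwd=1
After 3 (forward): cur=M back=1 fwd=0
After 4 (visit(C)): cur=C back=2 fwd=0
After 5 (back): cur=M back=1 fwd=1
After 6 (visit(X)): cur=X back=2 fwd=0
After 7 (back): cur=M back=1 fwd=1
After 8 (visit(L)): cur=L back=2 fwd=0
After 9 (visit(Z)): cur=Z back=3 fwd=0
After 10 (back): cur=L back=2 fwd=1
After 11 (visit(P)): cur=P back=3 fwd=0
After 12 (back): cur=L back=2 fwd=1
After 13 (visit(E)): cur=E back=3 fwd=0
After 14 (back): cur=L back=2 fwd=1

Answer: L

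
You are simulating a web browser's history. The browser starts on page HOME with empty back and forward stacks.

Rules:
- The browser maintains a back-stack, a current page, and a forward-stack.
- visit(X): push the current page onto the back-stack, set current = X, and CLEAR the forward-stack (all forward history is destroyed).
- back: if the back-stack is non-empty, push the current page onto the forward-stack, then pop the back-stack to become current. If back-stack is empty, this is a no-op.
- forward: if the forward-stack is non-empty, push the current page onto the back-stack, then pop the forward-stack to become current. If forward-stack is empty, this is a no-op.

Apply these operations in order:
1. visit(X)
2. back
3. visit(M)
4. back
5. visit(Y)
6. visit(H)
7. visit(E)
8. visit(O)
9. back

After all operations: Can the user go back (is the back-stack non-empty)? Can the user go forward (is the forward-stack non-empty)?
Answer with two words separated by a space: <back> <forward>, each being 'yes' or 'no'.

After 1 (visit(X)): cur=X back=1 fwd=0
After 2 (back): cur=HOME back=0 fwd=1
After 3 (visit(M)): cur=M back=1 fwd=0
After 4 (back): cur=HOME back=0 fwd=1
After 5 (visit(Y)): cur=Y back=1 fwd=0
After 6 (visit(H)): cur=H back=2 fwd=0
After 7 (visit(E)): cur=E back=3 fwd=0
After 8 (visit(O)): cur=O back=4 fwd=0
After 9 (back): cur=E back=3 fwd=1

Answer: yes yes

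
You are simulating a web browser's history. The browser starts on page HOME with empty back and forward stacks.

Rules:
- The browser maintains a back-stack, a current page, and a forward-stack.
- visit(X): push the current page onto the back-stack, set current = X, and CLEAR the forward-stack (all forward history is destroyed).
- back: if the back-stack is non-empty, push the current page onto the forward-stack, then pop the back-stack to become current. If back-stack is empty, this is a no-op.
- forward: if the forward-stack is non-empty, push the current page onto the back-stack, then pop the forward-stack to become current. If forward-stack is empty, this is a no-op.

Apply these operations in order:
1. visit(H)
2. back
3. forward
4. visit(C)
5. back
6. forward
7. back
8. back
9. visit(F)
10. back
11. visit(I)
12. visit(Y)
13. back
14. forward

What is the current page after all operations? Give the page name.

After 1 (visit(H)): cur=H back=1 fwd=0
After 2 (back): cur=HOME back=0 fwd=1
After 3 (forward): cur=H back=1 fwd=0
After 4 (visit(C)): cur=C back=2 fwd=0
After 5 (back): cur=H back=1 fwd=1
After 6 (forward): cur=C back=2 fwd=0
After 7 (back): cur=H back=1 fwd=1
After 8 (back): cur=HOME back=0 fwd=2
After 9 (visit(F)): cur=F back=1 fwd=0
After 10 (back): cur=HOME back=0 fwd=1
After 11 (visit(I)): cur=I back=1 fwd=0
After 12 (visit(Y)): cur=Y back=2 fwd=0
After 13 (back): cur=I back=1 fwd=1
After 14 (forward): cur=Y back=2 fwd=0

Answer: Y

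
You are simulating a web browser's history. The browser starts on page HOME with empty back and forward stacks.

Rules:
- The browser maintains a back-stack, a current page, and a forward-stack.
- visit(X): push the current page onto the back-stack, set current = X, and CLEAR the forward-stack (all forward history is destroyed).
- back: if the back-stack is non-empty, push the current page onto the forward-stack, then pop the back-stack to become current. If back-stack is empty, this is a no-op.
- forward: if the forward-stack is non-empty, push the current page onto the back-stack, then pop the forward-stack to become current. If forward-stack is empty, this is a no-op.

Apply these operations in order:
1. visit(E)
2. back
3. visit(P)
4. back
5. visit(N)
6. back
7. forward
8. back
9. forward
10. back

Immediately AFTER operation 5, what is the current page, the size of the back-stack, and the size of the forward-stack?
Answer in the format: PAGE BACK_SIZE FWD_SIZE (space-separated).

After 1 (visit(E)): cur=E back=1 fwd=0
After 2 (back): cur=HOME back=0 fwd=1
After 3 (visit(P)): cur=P back=1 fwd=0
After 4 (back): cur=HOME back=0 fwd=1
After 5 (visit(N)): cur=N back=1 fwd=0

N 1 0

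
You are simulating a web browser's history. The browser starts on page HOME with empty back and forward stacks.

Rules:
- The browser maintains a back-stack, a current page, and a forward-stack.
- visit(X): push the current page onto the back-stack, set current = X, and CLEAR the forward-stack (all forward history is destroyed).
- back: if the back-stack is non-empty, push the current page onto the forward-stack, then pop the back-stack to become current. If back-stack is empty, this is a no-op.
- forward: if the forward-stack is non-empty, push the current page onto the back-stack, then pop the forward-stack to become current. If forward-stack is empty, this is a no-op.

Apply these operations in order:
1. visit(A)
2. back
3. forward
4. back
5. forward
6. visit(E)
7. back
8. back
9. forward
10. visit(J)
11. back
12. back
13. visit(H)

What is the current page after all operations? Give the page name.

Answer: H

Derivation:
After 1 (visit(A)): cur=A back=1 fwd=0
After 2 (back): cur=HOME back=0 fwd=1
After 3 (forward): cur=A back=1 fwd=0
After 4 (back): cur=HOME back=0 fwd=1
After 5 (forward): cur=A back=1 fwd=0
After 6 (visit(E)): cur=E back=2 fwd=0
After 7 (back): cur=A back=1 fwd=1
After 8 (back): cur=HOME back=0 fwd=2
After 9 (forward): cur=A back=1 fwd=1
After 10 (visit(J)): cur=J back=2 fwd=0
After 11 (back): cur=A back=1 fwd=1
After 12 (back): cur=HOME back=0 fwd=2
After 13 (visit(H)): cur=H back=1 fwd=0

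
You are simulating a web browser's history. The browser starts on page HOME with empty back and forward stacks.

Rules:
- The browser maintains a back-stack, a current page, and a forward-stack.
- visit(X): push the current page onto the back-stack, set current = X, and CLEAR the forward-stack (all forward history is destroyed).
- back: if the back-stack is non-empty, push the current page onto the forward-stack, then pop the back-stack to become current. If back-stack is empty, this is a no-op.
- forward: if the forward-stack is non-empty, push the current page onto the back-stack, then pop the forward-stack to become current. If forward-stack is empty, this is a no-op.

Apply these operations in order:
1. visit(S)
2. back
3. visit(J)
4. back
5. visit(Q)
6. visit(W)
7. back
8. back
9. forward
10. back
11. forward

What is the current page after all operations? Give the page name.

Answer: Q

Derivation:
After 1 (visit(S)): cur=S back=1 fwd=0
After 2 (back): cur=HOME back=0 fwd=1
After 3 (visit(J)): cur=J back=1 fwd=0
After 4 (back): cur=HOME back=0 fwd=1
After 5 (visit(Q)): cur=Q back=1 fwd=0
After 6 (visit(W)): cur=W back=2 fwd=0
After 7 (back): cur=Q back=1 fwd=1
After 8 (back): cur=HOME back=0 fwd=2
After 9 (forward): cur=Q back=1 fwd=1
After 10 (back): cur=HOME back=0 fwd=2
After 11 (forward): cur=Q back=1 fwd=1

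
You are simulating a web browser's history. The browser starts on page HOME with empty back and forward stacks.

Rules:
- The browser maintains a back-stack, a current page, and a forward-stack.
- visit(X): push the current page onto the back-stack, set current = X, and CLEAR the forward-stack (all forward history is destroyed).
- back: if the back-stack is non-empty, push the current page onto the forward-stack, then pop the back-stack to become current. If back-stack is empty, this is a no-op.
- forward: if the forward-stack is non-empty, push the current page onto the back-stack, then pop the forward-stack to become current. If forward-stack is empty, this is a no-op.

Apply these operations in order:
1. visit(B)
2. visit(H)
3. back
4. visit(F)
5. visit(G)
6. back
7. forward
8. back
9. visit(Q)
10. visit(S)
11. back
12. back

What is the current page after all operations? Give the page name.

Answer: F

Derivation:
After 1 (visit(B)): cur=B back=1 fwd=0
After 2 (visit(H)): cur=H back=2 fwd=0
After 3 (back): cur=B back=1 fwd=1
After 4 (visit(F)): cur=F back=2 fwd=0
After 5 (visit(G)): cur=G back=3 fwd=0
After 6 (back): cur=F back=2 fwd=1
After 7 (forward): cur=G back=3 fwd=0
After 8 (back): cur=F back=2 fwd=1
After 9 (visit(Q)): cur=Q back=3 fwd=0
After 10 (visit(S)): cur=S back=4 fwd=0
After 11 (back): cur=Q back=3 fwd=1
After 12 (back): cur=F back=2 fwd=2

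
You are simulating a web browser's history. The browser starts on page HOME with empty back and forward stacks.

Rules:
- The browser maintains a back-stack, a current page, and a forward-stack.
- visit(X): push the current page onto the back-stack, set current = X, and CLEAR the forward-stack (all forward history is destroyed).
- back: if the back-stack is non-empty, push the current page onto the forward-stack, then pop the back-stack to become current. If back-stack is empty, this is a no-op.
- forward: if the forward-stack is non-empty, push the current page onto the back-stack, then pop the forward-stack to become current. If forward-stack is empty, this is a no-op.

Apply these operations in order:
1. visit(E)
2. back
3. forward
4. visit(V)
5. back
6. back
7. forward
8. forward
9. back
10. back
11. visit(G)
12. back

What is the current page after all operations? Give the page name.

Answer: HOME

Derivation:
After 1 (visit(E)): cur=E back=1 fwd=0
After 2 (back): cur=HOME back=0 fwd=1
After 3 (forward): cur=E back=1 fwd=0
After 4 (visit(V)): cur=V back=2 fwd=0
After 5 (back): cur=E back=1 fwd=1
After 6 (back): cur=HOME back=0 fwd=2
After 7 (forward): cur=E back=1 fwd=1
After 8 (forward): cur=V back=2 fwd=0
After 9 (back): cur=E back=1 fwd=1
After 10 (back): cur=HOME back=0 fwd=2
After 11 (visit(G)): cur=G back=1 fwd=0
After 12 (back): cur=HOME back=0 fwd=1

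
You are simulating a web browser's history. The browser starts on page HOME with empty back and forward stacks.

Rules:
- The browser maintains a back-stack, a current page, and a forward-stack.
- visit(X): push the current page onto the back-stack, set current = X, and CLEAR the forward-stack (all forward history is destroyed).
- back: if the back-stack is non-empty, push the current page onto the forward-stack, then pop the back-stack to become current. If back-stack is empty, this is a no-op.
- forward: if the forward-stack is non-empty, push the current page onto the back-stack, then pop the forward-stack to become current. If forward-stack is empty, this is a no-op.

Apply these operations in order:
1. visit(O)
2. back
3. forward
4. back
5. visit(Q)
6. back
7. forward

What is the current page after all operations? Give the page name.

After 1 (visit(O)): cur=O back=1 fwd=0
After 2 (back): cur=HOME back=0 fwd=1
After 3 (forward): cur=O back=1 fwd=0
After 4 (back): cur=HOME back=0 fwd=1
After 5 (visit(Q)): cur=Q back=1 fwd=0
After 6 (back): cur=HOME back=0 fwd=1
After 7 (forward): cur=Q back=1 fwd=0

Answer: Q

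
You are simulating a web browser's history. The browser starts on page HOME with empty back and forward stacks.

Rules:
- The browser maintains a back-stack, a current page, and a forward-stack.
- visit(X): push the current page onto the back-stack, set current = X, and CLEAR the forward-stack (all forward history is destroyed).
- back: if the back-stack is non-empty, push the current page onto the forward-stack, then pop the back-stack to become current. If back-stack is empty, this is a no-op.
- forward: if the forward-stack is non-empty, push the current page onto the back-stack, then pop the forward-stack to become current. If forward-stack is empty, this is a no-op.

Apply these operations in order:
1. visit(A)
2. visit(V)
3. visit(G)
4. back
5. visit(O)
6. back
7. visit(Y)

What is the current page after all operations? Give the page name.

After 1 (visit(A)): cur=A back=1 fwd=0
After 2 (visit(V)): cur=V back=2 fwd=0
After 3 (visit(G)): cur=G back=3 fwd=0
After 4 (back): cur=V back=2 fwd=1
After 5 (visit(O)): cur=O back=3 fwd=0
After 6 (back): cur=V back=2 fwd=1
After 7 (visit(Y)): cur=Y back=3 fwd=0

Answer: Y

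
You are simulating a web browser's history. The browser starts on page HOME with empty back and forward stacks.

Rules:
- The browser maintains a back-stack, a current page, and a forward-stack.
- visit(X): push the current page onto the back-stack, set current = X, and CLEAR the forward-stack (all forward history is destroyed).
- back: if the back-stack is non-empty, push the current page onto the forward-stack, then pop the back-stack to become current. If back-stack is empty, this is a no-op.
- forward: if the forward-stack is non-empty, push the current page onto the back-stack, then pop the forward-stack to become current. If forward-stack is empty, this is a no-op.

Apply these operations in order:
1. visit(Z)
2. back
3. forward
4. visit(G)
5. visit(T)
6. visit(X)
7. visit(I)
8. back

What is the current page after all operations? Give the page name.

Answer: X

Derivation:
After 1 (visit(Z)): cur=Z back=1 fwd=0
After 2 (back): cur=HOME back=0 fwd=1
After 3 (forward): cur=Z back=1 fwd=0
After 4 (visit(G)): cur=G back=2 fwd=0
After 5 (visit(T)): cur=T back=3 fwd=0
After 6 (visit(X)): cur=X back=4 fwd=0
After 7 (visit(I)): cur=I back=5 fwd=0
After 8 (back): cur=X back=4 fwd=1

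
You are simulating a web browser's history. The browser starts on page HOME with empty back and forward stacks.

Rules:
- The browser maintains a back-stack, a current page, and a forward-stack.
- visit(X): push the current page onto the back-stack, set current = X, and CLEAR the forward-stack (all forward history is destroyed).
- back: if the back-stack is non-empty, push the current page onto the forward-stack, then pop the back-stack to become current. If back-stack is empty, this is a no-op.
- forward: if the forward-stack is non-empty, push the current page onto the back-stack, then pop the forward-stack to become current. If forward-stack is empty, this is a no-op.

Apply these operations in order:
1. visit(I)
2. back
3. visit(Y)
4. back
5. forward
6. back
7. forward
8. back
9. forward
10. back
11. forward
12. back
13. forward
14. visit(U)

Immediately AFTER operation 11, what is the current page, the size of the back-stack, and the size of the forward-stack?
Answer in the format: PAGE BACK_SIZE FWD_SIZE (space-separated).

After 1 (visit(I)): cur=I back=1 fwd=0
After 2 (back): cur=HOME back=0 fwd=1
After 3 (visit(Y)): cur=Y back=1 fwd=0
After 4 (back): cur=HOME back=0 fwd=1
After 5 (forward): cur=Y back=1 fwd=0
After 6 (back): cur=HOME back=0 fwd=1
After 7 (forward): cur=Y back=1 fwd=0
After 8 (back): cur=HOME back=0 fwd=1
After 9 (forward): cur=Y back=1 fwd=0
After 10 (back): cur=HOME back=0 fwd=1
After 11 (forward): cur=Y back=1 fwd=0

Y 1 0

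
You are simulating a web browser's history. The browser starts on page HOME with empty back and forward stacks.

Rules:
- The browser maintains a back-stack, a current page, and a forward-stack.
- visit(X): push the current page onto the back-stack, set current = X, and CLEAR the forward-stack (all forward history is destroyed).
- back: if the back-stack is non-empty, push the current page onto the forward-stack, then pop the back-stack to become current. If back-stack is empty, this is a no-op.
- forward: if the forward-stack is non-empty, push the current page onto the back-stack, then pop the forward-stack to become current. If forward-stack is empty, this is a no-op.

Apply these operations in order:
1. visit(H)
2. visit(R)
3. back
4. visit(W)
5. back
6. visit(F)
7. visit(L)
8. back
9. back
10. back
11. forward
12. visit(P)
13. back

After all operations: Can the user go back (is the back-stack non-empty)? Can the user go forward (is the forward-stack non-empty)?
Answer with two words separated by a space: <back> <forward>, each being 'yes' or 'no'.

After 1 (visit(H)): cur=H back=1 fwd=0
After 2 (visit(R)): cur=R back=2 fwd=0
After 3 (back): cur=H back=1 fwd=1
After 4 (visit(W)): cur=W back=2 fwd=0
After 5 (back): cur=H back=1 fwd=1
After 6 (visit(F)): cur=F back=2 fwd=0
After 7 (visit(L)): cur=L back=3 fwd=0
After 8 (back): cur=F back=2 fwd=1
After 9 (back): cur=H back=1 fwd=2
After 10 (back): cur=HOME back=0 fwd=3
After 11 (forward): cur=H back=1 fwd=2
After 12 (visit(P)): cur=P back=2 fwd=0
After 13 (back): cur=H back=1 fwd=1

Answer: yes yes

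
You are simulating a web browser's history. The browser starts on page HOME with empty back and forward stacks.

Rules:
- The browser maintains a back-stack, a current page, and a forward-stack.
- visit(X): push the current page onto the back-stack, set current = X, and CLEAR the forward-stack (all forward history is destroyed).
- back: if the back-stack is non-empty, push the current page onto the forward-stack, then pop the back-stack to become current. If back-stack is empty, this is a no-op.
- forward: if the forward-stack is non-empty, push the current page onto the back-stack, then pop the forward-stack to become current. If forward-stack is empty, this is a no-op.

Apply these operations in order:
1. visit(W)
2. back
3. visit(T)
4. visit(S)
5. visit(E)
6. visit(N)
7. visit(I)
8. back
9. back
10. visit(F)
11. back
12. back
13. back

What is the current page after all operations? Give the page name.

After 1 (visit(W)): cur=W back=1 fwd=0
After 2 (back): cur=HOME back=0 fwd=1
After 3 (visit(T)): cur=T back=1 fwd=0
After 4 (visit(S)): cur=S back=2 fwd=0
After 5 (visit(E)): cur=E back=3 fwd=0
After 6 (visit(N)): cur=N back=4 fwd=0
After 7 (visit(I)): cur=I back=5 fwd=0
After 8 (back): cur=N back=4 fwd=1
After 9 (back): cur=E back=3 fwd=2
After 10 (visit(F)): cur=F back=4 fwd=0
After 11 (back): cur=E back=3 fwd=1
After 12 (back): cur=S back=2 fwd=2
After 13 (back): cur=T back=1 fwd=3

Answer: T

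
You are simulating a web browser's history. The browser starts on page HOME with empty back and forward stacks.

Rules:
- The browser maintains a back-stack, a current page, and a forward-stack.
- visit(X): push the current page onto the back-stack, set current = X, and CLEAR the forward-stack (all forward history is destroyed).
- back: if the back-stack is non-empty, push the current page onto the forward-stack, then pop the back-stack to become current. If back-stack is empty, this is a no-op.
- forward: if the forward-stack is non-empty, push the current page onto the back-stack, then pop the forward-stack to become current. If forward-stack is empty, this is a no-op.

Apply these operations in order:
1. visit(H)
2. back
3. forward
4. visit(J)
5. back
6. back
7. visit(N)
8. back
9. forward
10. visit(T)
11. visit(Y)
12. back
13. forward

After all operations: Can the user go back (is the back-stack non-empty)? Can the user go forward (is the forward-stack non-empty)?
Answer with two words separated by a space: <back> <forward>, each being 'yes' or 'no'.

Answer: yes no

Derivation:
After 1 (visit(H)): cur=H back=1 fwd=0
After 2 (back): cur=HOME back=0 fwd=1
After 3 (forward): cur=H back=1 fwd=0
After 4 (visit(J)): cur=J back=2 fwd=0
After 5 (back): cur=H back=1 fwd=1
After 6 (back): cur=HOME back=0 fwd=2
After 7 (visit(N)): cur=N back=1 fwd=0
After 8 (back): cur=HOME back=0 fwd=1
After 9 (forward): cur=N back=1 fwd=0
After 10 (visit(T)): cur=T back=2 fwd=0
After 11 (visit(Y)): cur=Y back=3 fwd=0
After 12 (back): cur=T back=2 fwd=1
After 13 (forward): cur=Y back=3 fwd=0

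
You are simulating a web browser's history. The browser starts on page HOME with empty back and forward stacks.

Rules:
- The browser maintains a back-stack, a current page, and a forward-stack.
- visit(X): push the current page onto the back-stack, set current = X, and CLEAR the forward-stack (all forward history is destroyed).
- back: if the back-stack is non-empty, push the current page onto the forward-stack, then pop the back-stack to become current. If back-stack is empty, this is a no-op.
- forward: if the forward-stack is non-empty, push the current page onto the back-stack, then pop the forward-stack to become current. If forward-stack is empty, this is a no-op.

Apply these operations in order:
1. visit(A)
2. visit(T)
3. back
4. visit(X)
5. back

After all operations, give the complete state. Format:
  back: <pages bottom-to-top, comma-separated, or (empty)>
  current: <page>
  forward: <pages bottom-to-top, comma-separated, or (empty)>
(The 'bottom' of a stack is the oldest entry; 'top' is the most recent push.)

After 1 (visit(A)): cur=A back=1 fwd=0
After 2 (visit(T)): cur=T back=2 fwd=0
After 3 (back): cur=A back=1 fwd=1
After 4 (visit(X)): cur=X back=2 fwd=0
After 5 (back): cur=A back=1 fwd=1

Answer: back: HOME
current: A
forward: X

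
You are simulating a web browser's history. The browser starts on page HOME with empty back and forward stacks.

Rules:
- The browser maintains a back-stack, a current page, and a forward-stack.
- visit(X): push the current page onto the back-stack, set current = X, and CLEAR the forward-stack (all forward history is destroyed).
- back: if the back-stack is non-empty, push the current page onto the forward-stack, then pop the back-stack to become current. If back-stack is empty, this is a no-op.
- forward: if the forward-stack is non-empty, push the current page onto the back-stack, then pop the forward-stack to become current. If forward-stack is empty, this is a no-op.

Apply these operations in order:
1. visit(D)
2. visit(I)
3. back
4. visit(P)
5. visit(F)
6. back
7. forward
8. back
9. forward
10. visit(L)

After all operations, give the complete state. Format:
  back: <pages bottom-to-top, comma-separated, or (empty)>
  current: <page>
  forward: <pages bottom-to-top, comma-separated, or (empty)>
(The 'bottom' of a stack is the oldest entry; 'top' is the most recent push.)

After 1 (visit(D)): cur=D back=1 fwd=0
After 2 (visit(I)): cur=I back=2 fwd=0
After 3 (back): cur=D back=1 fwd=1
After 4 (visit(P)): cur=P back=2 fwd=0
After 5 (visit(F)): cur=F back=3 fwd=0
After 6 (back): cur=P back=2 fwd=1
After 7 (forward): cur=F back=3 fwd=0
After 8 (back): cur=P back=2 fwd=1
After 9 (forward): cur=F back=3 fwd=0
After 10 (visit(L)): cur=L back=4 fwd=0

Answer: back: HOME,D,P,F
current: L
forward: (empty)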